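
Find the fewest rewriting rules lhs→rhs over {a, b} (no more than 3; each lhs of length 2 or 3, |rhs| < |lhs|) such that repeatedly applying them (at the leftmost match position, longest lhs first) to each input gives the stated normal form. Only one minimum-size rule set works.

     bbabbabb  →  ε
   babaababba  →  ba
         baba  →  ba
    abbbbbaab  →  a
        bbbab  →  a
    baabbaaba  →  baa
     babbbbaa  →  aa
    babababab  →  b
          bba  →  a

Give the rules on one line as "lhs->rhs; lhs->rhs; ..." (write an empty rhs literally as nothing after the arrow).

ab->; bb->; bbb->a

  | bbabbabb => abbabb => babb => bb => ε
  | babaababba => baababba => baabba => baba => ba
  | baba => ba
  | abbbbbaab => bbbbaab => abaab => aab => a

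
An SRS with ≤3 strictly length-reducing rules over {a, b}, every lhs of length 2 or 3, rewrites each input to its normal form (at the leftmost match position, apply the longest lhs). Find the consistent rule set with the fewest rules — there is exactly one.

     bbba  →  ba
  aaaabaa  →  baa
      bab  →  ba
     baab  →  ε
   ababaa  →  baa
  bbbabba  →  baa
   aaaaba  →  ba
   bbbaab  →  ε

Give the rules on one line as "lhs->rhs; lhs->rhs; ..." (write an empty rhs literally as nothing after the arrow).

  | bbba => ba
  | aaaabaa => aabaa => baa
  | bab => ba
  | baab => bb => ε

aab->b; ab->a; bb->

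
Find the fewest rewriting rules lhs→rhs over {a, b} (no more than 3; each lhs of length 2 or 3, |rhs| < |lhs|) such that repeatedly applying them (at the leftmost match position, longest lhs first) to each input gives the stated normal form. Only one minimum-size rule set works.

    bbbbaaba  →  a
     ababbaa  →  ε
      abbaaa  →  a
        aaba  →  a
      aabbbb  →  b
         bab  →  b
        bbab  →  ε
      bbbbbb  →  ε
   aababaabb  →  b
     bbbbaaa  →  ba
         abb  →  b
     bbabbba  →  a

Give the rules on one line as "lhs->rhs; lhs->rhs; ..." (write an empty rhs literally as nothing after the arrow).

aa->b; ab->; bb->

  | bbbbaaba => bbaaba => aaba => bba => a
  | ababbaa => abbaa => baa => bb => ε
  | abbaaa => baaa => bba => a
  | aaba => bba => a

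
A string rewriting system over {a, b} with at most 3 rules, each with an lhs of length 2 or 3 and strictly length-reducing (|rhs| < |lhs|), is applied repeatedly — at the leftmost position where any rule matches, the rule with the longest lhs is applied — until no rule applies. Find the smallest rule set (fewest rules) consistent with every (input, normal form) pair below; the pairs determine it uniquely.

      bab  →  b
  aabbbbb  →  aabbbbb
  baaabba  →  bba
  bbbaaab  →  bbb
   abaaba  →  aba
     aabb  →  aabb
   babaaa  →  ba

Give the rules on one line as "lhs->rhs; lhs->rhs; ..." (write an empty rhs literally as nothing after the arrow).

baa->ba; bab->b

  | bab => b
  | aabbbbb
  | baaabba => baabba => babba => bba
  | bbbaaab => bbbaab => bbbab => bbb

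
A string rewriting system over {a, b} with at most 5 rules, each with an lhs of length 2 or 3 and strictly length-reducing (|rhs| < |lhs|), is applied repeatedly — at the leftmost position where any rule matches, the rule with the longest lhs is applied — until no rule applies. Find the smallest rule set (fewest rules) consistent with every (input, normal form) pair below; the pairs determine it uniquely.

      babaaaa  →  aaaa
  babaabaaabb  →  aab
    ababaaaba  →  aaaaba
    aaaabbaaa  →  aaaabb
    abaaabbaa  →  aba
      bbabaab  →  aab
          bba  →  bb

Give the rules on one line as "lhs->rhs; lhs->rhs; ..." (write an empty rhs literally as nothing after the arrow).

  | babaaaa => aaaa
  | babaabaaabb => aabaaabb => aabaabb => aababb => aab
  | ababaaaba => aaaaba
  | aaaabbaaa => aaaabbaa => aaaabba => aaaabb

baa->ba; bab->; bba->bb; bbb->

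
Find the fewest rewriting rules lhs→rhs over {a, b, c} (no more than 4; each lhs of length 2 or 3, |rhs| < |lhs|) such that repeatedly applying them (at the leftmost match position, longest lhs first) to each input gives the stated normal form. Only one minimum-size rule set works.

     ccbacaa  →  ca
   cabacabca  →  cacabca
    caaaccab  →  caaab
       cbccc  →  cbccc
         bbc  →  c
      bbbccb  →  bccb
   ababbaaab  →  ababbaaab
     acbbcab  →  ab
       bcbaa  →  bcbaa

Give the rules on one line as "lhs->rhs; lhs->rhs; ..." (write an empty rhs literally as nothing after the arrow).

  | ccbacaa => cccaa => ca
  | cabacabca => cacabca
  | caaaccab => caaab
  | cbccc

bac->c; bbc->c; cca->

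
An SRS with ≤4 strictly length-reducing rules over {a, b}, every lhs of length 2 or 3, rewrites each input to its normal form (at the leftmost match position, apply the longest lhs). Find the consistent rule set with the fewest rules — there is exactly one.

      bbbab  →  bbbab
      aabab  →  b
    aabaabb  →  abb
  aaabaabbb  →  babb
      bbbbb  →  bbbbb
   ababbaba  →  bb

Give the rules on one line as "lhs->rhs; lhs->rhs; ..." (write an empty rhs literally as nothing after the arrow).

aab->ba; aba->; baa->

  | bbbab
  | aabab => baab => b
  | aabaabb => baaabb => abb
  | aaabaabbb => abaaabbb => aabbb => babb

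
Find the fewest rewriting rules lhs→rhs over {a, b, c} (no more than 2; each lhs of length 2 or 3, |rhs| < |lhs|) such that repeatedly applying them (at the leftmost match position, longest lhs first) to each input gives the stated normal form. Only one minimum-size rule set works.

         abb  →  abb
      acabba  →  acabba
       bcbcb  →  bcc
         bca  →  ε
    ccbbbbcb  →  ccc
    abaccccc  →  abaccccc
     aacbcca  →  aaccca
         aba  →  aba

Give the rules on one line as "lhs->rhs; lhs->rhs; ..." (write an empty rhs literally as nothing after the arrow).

  | abb
  | acabba
  | bcbcb => bccb => bcc
  | bca => ε

bca->; cb->c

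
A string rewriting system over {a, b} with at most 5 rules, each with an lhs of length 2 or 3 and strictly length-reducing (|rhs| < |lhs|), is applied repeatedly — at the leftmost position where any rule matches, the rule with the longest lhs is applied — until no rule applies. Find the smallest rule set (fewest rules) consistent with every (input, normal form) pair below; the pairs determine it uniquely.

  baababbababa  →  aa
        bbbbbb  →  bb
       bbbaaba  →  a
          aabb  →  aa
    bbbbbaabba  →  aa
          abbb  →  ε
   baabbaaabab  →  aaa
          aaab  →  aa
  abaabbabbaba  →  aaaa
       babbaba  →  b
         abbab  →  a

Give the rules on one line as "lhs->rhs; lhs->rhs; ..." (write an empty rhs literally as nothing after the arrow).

  | baababbababa => ababbababa => abbababa => aababa => aaba => aa
  | bbbbbb => bbbb => bb
  | bbbaaba => baaba => aba => a
  | aabb => aa

ab->; abb->a; ba->; bbb->b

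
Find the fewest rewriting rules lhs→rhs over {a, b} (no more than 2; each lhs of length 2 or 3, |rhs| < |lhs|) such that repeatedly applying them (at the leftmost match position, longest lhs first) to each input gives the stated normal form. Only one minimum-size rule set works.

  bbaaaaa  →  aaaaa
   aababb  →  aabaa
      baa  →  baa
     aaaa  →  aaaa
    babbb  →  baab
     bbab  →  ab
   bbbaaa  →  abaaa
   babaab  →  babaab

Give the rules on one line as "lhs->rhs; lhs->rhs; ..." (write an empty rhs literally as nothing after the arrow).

bb->a; bba->a

  | bbaaaaa => aaaaa
  | aababb => aabaa
  | baa
  | aaaa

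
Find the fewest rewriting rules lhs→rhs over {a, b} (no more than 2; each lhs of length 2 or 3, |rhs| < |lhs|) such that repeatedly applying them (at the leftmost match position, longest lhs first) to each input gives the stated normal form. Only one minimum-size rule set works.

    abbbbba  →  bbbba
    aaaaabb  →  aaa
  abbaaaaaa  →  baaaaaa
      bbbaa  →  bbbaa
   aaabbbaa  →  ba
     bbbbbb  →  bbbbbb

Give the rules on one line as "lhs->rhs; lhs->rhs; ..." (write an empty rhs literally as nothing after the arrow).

ab->; aba->b

  | abbbbba => bbbba
  | aaaaabb => aaaab => aaa
  | abbaaaaaa => baaaaaa
  | bbbaa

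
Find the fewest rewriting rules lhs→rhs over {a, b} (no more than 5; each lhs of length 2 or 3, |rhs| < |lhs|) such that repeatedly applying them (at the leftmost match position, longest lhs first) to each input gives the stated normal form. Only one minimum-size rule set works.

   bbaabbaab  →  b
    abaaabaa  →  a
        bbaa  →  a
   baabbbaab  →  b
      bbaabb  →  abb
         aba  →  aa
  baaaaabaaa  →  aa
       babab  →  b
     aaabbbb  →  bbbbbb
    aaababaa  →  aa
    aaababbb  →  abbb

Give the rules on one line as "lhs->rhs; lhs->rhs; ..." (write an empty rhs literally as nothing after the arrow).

  | bbaabbaab => bbabbaab => babbaab => abbaab => abbab => abab => aab => b
  | abaaabaa => abaabaa => ababaa => aabaa => baa => ba => a
  | bbaa => bba => ba => a
  | baabbbaab => babbbaab => abbbaab => abbbab => abbab => abab => aab => b

aaa->bb; aab->b; ba->a; baa->ba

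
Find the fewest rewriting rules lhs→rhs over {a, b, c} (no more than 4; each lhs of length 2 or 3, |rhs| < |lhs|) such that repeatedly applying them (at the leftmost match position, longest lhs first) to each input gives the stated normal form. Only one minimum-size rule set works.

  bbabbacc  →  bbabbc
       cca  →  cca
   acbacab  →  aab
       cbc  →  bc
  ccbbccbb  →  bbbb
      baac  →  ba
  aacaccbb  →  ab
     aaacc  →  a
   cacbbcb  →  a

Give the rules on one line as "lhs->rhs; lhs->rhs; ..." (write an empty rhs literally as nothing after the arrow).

  | bbabbacc => bbabbc
  | cca
  | acbacab => aacab => aab
  | cbc => bc

ac->; acb->a; cab->a; cb->b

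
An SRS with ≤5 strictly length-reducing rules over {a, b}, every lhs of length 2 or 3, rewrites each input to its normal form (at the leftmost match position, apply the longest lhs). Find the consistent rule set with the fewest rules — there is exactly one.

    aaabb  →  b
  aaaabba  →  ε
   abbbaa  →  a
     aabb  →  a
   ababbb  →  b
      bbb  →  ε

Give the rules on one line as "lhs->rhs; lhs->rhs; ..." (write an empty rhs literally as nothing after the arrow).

  | aaabb => abb => b
  | aaaabba => aabba => bba => aa => ε
  | abbbaa => bbaa => aaa => a
  | aabb => bb => a

aa->; ab->; aba->b; bb->a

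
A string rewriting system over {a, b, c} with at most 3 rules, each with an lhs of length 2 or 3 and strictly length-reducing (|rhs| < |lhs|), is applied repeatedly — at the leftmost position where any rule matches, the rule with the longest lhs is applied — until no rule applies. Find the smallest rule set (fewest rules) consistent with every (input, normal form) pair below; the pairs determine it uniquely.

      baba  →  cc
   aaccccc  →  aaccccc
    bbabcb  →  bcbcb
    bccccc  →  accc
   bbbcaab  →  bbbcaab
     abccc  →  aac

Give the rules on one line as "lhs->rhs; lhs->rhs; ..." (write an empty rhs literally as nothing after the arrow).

ba->c; bcc->a

  | baba => cba => cc
  | aaccccc
  | bbabcb => bcbcb
  | bccccc => accc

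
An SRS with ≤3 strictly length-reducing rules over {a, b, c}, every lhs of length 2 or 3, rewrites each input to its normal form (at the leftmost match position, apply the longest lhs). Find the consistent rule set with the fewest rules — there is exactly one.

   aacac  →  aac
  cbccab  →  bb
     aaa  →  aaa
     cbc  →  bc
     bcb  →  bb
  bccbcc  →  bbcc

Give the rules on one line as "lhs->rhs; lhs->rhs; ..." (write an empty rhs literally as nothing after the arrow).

ca->; cb->b

  | aacac => aac
  | cbccab => bccab => bcb => bb
  | aaa
  | cbc => bc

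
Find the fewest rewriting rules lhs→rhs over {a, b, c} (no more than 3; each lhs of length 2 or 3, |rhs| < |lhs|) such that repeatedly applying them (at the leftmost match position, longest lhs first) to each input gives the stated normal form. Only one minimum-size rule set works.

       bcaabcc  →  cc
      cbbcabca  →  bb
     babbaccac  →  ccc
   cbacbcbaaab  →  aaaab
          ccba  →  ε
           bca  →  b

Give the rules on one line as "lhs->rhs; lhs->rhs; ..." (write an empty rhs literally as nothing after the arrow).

ba->c; ca->; cb->

  | bcaabcc => babcc => cbcc => cc
  | cbbcabca => bcabca => bbca => bb
  | babbaccac => cbbaccac => baccac => cccac => ccc
  | cbacbcbaaab => acbcbaaab => acbaaab => aaaab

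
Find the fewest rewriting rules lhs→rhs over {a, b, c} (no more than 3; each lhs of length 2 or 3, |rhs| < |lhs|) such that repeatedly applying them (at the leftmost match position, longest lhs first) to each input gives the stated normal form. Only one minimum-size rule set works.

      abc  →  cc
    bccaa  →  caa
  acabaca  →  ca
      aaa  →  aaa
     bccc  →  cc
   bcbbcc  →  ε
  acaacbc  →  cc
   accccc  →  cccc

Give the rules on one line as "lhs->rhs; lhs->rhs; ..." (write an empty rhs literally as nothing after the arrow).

ab->c; ac->; bc->

  | abc => cc
  | bccaa => caa
  | acabaca => abaca => caca => ca
  | aaa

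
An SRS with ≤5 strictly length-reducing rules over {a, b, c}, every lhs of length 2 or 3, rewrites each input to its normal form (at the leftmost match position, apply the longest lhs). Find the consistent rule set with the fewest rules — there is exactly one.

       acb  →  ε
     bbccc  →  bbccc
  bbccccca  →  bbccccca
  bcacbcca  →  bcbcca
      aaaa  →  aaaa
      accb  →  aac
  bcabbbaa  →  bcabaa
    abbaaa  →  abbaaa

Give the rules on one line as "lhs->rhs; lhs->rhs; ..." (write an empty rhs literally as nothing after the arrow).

acb->; bbb->b; cac->c; ccb->ac

  | acb => ε
  | bbccc
  | bbccccca
  | bcacbcca => bcbcca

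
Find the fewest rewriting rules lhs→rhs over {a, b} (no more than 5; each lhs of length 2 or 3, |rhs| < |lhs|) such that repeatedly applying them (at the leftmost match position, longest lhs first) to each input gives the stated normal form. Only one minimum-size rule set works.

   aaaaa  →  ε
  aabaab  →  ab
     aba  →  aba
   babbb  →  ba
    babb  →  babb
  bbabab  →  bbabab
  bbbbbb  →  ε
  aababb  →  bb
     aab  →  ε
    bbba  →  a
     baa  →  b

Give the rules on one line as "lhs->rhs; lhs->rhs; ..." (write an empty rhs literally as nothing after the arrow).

aa->; aaa->; aab->aa; bbb->

  | aaaaa => aa => ε
  | aabaab => aaaab => ab
  | aba
  | babbb => ba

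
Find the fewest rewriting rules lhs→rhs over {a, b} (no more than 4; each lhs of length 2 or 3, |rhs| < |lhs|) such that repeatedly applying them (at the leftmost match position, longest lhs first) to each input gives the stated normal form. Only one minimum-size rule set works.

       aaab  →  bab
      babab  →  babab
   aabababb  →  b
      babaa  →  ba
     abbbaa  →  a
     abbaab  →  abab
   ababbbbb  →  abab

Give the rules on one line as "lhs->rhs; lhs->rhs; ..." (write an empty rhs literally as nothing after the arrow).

  | aaab => bab
  | babab
  | aabababb => bbababb => bbabb => bbb => b
  | babaa => babb => ba

aa->b; bb->; bba->b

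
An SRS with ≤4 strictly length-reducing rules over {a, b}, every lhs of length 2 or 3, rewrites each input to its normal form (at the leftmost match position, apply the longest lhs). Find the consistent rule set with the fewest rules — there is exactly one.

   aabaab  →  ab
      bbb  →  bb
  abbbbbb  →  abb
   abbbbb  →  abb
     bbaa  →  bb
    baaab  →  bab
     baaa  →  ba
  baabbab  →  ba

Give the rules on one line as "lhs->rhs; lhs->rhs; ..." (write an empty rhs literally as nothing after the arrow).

aa->; aab->a; aba->aa; bbb->bb

  | aabaab => aaab => ab
  | bbb => bb
  | abbbbbb => abbbbb => abbbb => abbb => abb
  | abbbbb => abbbb => abbb => abb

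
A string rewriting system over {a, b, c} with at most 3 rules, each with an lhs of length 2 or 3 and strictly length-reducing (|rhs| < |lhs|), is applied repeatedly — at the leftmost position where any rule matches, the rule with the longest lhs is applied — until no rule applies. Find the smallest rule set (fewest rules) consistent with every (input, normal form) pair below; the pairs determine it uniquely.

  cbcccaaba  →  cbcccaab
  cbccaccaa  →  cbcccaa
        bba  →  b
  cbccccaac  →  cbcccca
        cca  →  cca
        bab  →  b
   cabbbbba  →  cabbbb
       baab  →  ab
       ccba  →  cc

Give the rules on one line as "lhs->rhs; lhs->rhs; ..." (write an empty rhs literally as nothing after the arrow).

  | cbcccaaba => cbcccaab
  | cbccaccaa => cbcccaa
  | bba => b
  | cbccccaac => cbcccca

aba->ab; ac->; ba->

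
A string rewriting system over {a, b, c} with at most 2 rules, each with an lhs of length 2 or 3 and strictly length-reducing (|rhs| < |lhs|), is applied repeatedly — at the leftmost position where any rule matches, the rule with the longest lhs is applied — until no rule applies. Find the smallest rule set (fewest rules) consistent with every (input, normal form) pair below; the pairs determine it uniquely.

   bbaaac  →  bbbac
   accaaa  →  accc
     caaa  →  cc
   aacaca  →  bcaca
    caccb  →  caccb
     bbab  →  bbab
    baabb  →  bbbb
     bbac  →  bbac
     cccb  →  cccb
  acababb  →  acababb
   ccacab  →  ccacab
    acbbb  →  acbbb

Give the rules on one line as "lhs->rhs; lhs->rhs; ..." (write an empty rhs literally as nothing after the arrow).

  | bbaaac => bbbac
  | accaaa => accba => accc
  | caaa => cba => cc
  | aacaca => bcaca

aa->b; cba->cc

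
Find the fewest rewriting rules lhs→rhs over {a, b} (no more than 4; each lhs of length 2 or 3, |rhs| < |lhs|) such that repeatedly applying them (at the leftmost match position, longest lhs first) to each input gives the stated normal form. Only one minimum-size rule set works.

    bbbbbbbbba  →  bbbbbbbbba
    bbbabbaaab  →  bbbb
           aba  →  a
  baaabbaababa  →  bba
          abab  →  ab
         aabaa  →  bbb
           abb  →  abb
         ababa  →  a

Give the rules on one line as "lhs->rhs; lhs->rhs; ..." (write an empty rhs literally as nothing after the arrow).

aa->b; aba->a; bab->a

  | bbbbbbbbba
  | bbbabbaaab => bbabaaab => baaaab => bbaab => bbbb
  | aba => a
  | baaabbaababa => bbabbaababa => babaababa => aaababa => bababa => aaba => bba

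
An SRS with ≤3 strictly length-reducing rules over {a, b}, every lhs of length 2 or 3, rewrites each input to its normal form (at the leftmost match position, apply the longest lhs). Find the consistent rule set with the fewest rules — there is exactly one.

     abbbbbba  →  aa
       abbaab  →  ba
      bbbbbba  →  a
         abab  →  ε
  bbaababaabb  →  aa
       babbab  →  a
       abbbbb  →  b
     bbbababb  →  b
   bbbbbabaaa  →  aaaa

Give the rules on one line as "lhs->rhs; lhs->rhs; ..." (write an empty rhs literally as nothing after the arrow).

  | abbbbbba => bbbbba => abbba => bba => aa
  | abbaab => baab => ba
  | bbbbbba => abbbba => bbba => aba => a
  | abab => ab => ε

ab->; bb->a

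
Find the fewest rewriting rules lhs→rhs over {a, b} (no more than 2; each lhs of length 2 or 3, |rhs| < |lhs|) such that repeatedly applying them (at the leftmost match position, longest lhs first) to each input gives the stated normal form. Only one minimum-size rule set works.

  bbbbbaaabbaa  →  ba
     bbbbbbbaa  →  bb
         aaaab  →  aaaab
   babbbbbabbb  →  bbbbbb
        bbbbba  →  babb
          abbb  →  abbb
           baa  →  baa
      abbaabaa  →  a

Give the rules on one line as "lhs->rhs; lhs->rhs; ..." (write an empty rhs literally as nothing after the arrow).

  | bbbbbaaabbaa => bbbabaabbaa => babbaabbaa => baababbaa => babbaa => baaba => ba
  | bbbbbbbaa => bbbbbaba => bbbabba => babbba => babab => bb
  | aaaab
  | babbbbbabbb => babbbabbbb => bababbbbb => bbbbbb

aba->; bba->ab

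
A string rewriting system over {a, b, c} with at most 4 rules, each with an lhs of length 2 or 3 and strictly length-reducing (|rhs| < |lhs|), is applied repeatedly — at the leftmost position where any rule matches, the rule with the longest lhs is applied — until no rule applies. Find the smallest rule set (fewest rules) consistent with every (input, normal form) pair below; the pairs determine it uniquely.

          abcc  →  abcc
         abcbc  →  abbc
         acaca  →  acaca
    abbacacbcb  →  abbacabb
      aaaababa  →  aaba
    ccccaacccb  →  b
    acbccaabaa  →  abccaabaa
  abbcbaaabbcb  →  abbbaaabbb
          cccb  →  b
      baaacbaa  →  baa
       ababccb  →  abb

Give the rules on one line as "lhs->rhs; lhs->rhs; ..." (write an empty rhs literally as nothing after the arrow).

  | abcc
  | abcbc => abbc
  | acaca
  | abbacacbcb => abbacabcb => abbacabb

aac->; bab->cb; cb->b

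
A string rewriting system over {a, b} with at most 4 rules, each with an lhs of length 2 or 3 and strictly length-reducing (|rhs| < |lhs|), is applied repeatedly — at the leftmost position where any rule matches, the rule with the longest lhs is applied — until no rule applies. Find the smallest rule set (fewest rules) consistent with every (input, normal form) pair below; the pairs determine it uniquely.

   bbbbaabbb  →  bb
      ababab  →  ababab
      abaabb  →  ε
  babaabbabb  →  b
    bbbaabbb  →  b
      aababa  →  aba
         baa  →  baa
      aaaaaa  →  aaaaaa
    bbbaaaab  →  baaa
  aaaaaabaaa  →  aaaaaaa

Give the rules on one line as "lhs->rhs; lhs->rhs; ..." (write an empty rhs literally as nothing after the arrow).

aab->; abb->; bbb->ba

  | bbbbaabbb => babaabbb => babbb => bb
  | ababab
  | abaabb => abb => ε
  | babaabbabb => babbabb => babb => b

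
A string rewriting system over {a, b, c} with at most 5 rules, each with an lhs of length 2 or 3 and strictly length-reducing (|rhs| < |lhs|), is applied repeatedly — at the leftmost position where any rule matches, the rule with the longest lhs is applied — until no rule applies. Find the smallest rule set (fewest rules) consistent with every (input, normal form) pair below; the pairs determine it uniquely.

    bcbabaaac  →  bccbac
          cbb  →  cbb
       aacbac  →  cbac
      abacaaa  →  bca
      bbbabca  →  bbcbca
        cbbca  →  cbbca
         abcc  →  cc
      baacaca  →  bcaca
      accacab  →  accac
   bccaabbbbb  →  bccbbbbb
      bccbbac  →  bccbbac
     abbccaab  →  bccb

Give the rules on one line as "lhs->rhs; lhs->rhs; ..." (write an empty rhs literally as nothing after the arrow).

  | bcbabaaac => bccbaaac => bccbac
  | cbb
  | aacbac => cbac
  | abacaaa => bcaaa => bca

aa->; ab->; aba->b; bab->cb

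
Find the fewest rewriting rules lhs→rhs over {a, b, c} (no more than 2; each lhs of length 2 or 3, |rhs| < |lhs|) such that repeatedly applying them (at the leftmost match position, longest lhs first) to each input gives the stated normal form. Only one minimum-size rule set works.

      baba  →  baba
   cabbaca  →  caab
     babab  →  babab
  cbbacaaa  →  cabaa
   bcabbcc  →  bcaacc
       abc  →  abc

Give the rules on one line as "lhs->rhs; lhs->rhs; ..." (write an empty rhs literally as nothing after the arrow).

  | baba
  | cabbaca => caaaca => caab
  | babab
  | cbbacaaa => caacaaa => cabaa

aca->b; bb->a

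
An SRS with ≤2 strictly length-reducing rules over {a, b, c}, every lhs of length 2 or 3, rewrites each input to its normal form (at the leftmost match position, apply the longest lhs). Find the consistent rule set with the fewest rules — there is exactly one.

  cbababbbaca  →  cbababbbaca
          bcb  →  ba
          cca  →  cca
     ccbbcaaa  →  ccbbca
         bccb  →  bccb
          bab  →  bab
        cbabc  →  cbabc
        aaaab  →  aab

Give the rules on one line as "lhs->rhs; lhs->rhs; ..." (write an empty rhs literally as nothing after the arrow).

aaa->a; bcb->ba

  | cbababbbaca
  | bcb => ba
  | cca
  | ccbbcaaa => ccbbca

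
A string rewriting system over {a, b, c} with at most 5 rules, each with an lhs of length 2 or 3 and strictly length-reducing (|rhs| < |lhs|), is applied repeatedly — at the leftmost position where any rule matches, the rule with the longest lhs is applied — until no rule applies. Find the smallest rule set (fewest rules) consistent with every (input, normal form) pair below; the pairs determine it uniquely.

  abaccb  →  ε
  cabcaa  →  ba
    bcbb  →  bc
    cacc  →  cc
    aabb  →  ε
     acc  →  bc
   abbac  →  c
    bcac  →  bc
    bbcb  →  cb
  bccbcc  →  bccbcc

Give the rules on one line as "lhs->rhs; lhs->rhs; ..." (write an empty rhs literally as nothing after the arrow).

aa->; ac->b; bb->; ca->

  | abaccb => abbcb => acb => bb => ε
  | cabcaa => bcaa => ba
  | bcbb => bc
  | cacc => cc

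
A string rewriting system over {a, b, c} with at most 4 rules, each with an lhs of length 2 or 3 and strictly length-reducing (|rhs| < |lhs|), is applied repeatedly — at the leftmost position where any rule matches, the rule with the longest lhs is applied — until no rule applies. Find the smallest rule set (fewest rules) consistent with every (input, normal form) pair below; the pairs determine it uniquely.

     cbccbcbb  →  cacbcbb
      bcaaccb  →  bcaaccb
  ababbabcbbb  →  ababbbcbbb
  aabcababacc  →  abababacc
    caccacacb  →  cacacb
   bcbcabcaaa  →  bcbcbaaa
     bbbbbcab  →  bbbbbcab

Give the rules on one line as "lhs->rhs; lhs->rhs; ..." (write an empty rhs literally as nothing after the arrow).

  | cbccbcbb => cacbcbb
  | bcaaccb
  | ababbabcbbb => ababbbcbbb
  | aabcababacc => abababacc

abc->b; bba->bb; bcc->ac; cca->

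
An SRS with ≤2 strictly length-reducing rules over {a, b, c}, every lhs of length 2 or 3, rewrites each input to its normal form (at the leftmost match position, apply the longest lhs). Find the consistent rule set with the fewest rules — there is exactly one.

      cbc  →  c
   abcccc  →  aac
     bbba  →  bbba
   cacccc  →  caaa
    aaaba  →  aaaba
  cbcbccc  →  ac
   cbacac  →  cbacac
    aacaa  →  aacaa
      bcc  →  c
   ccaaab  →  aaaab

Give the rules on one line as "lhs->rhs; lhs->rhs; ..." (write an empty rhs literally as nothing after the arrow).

  | cbc => c
  | abcccc => accc => aac
  | bbba
  | cacccc => caacc => caaa

bc->; cc->a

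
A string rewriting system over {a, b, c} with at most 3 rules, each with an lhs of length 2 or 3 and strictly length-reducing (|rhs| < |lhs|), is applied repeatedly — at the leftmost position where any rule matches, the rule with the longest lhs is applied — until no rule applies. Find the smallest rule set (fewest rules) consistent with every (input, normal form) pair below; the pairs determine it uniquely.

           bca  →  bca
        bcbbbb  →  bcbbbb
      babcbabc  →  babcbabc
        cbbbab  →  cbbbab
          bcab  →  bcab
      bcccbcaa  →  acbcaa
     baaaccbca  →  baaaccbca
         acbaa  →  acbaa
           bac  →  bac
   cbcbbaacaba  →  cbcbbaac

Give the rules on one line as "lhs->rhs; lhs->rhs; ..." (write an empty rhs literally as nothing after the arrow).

aba->; bcc->a

  | bca
  | bcbbbb
  | babcbabc
  | cbbbab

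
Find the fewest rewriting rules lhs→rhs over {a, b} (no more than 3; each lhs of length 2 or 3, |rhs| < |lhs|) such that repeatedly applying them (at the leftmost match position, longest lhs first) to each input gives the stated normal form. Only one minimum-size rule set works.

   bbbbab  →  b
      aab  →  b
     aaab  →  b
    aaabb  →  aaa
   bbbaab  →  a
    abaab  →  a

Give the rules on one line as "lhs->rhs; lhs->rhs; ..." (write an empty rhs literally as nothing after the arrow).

  | bbbbab => abbab => aab => ab => b
  | aab => ab => b
  | aaab => aab => ab => b
  | aaabb => aaa

ab->b; abb->a; bb->a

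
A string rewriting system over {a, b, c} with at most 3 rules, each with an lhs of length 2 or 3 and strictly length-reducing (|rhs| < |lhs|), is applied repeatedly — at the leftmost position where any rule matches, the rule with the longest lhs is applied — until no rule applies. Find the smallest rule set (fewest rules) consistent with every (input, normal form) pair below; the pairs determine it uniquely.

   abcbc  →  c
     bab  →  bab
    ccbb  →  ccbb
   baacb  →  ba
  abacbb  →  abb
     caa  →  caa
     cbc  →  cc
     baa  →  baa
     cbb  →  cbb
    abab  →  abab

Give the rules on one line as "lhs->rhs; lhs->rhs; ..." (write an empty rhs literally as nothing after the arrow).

acb->; bc->c

  | abcbc => acbc => c
  | bab
  | ccbb
  | baacb => ba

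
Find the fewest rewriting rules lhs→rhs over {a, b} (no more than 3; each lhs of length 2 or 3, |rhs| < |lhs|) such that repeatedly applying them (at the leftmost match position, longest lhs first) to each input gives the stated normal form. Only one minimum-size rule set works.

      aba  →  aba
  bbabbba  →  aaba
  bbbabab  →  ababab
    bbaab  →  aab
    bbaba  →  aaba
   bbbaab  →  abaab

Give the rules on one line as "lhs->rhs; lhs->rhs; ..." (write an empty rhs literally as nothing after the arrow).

  | aba
  | bbabbba => aabbba => aaaba => aaba
  | bbbabab => ababab
  | bbaab => aaab => aab

aaa->aa; bb->a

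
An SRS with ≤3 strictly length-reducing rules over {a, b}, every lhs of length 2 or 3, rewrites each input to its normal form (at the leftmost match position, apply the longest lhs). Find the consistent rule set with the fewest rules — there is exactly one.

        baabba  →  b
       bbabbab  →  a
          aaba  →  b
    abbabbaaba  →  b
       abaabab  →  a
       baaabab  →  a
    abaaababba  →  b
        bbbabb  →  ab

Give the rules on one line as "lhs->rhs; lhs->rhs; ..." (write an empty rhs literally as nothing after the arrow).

  | baabba => aabba => bbba => aba => aa => b
  | bbabbab => aabbab => bbbab => abab => aab => bb => a
  | aaba => bba => aa => b
  | abbabbaaba => aaabbaaba => babbaaba => abbaaba => aaaaba => baaba => aaba => bba => aa => b

aa->b; ba->a; bb->a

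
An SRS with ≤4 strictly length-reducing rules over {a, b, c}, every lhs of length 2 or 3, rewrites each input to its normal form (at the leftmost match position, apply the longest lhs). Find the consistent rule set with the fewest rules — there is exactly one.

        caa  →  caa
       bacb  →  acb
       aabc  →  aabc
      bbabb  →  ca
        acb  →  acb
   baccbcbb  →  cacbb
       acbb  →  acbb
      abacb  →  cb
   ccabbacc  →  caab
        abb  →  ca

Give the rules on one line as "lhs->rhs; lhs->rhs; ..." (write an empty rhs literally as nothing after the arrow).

aba->; abb->ca; ba->a; cc->b

  | caa
  | bacb => acb
  | aabc
  | bbabb => babb => abb => ca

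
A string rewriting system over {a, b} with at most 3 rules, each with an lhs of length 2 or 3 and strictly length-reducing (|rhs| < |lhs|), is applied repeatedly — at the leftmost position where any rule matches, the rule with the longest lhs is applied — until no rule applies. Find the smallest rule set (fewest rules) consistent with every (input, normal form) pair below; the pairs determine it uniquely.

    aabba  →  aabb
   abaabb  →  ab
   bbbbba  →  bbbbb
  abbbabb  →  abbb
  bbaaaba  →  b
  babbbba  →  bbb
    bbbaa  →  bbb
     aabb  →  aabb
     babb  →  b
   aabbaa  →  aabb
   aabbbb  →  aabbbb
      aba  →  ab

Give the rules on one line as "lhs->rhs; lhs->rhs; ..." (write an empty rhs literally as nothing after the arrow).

ba->b; bab->

  | aabba => aabb
  | abaabb => ababb => ab
  | bbbbba => bbbbb
  | abbbabb => abbb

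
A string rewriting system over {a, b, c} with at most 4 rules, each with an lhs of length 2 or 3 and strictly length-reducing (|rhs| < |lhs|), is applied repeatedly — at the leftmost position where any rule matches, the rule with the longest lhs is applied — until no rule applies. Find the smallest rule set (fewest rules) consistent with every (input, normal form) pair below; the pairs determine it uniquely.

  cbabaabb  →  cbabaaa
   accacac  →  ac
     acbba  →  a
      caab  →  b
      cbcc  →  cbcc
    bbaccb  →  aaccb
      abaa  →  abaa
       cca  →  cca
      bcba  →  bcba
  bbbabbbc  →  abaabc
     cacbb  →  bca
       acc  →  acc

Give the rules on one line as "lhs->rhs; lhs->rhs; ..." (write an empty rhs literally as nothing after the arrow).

  | cbabaabb => cbabaaa
  | accacac => acbcac => acbbc => ac
  | acbba => acaa => a
  | caab => b

bb->a; bbc->; caa->; cac->bc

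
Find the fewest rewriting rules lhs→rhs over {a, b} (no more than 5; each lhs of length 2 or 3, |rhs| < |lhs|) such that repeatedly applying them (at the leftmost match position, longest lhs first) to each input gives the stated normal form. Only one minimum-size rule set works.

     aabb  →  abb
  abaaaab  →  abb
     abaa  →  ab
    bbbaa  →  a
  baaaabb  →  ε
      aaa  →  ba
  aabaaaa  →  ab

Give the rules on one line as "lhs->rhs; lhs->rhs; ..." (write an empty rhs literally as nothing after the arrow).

aa->a; aaa->ba; baa->b; bbb->

  | aabb => abb
  | abaaaab => abaab => abb
  | abaa => ab
  | bbbaa => aa => a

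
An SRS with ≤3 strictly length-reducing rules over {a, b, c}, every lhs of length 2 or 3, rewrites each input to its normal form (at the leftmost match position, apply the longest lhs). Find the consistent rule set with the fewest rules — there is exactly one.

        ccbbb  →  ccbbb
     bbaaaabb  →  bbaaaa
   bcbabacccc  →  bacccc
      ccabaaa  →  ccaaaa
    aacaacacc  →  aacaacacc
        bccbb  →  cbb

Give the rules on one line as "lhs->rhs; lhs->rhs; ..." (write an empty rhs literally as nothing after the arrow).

  | ccbbb
  | bbaaaabb => bbaaaab => bbaaaa
  | bcbabacccc => babacccc => bacccc
  | ccabaaa => ccaaaa

ab->a; bab->b; bc->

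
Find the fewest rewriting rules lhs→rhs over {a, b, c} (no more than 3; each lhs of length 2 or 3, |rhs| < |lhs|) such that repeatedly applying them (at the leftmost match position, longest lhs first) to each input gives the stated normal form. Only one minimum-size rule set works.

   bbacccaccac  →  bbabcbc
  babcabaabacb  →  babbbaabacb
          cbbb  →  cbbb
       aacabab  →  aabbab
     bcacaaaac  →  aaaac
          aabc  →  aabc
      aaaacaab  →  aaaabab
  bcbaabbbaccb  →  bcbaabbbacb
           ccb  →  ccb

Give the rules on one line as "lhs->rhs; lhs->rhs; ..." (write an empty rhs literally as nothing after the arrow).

acc->ac; bbc->; ca->b

  | bbacccaccac => bbaccaccac => bbacaccac => bbabccac => bbabcbc
  | babcabaabacb => babbbaabacb
  | cbbb
  | aacabab => aabbab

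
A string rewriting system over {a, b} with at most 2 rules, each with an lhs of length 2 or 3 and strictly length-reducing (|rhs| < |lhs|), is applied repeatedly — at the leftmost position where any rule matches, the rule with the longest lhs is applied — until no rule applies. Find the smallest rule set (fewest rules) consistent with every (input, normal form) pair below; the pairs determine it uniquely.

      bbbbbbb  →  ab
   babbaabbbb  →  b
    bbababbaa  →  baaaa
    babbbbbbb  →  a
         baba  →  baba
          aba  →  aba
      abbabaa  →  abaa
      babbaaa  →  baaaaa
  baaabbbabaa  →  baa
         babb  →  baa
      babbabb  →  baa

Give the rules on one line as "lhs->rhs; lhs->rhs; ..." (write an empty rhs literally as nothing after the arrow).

  | bbbbbbb => abbbbb => aabbb => bbb => ab
  | babbaabbbb => baaaabbbb => baabbbb => bbbbb => abbb => aab => b
  | bbababbaa => aababbaa => babbaa => baaaa
  | babbbbbbb => baabbbbb => bbbbbb => abbbb => aabb => bb => a

aab->b; bb->a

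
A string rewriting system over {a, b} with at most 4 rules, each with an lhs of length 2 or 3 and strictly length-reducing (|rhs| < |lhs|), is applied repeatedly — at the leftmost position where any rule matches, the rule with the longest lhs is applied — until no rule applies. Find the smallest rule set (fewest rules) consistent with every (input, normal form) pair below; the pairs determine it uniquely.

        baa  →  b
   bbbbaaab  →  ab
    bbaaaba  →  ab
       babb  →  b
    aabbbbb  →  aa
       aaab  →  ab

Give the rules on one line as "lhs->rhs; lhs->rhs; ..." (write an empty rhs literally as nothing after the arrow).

aaa->a; aab->aa; ba->b; bb->

  | baa => ba => b
  | bbbbaaab => bbaaab => aaab => ab
  | bbaaaba => aaaba => aba => ab
  | babb => bbb => b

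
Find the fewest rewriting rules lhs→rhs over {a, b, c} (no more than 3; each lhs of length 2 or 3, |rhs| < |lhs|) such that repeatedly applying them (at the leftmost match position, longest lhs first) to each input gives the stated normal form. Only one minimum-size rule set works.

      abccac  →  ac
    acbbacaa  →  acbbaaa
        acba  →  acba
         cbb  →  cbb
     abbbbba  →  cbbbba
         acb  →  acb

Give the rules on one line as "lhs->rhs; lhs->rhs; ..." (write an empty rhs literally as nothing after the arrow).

ab->c; ca->a

  | abccac => cccac => ccac => cac => ac
  | acbbacaa => acbbaaa
  | acba
  | cbb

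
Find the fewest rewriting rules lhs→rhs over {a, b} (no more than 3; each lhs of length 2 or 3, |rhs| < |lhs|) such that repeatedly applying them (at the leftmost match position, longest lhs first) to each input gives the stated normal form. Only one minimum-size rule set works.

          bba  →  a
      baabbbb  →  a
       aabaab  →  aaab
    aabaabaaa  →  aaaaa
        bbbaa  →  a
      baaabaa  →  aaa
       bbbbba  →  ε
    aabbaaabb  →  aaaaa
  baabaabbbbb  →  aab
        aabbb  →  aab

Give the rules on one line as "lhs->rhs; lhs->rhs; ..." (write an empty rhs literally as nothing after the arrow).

  | bba => a
  | baabbbb => abbbb => abb => a
  | aabaab => aaab
  | aabaabaaa => aaabaaa => aaaaa

ba->; bb->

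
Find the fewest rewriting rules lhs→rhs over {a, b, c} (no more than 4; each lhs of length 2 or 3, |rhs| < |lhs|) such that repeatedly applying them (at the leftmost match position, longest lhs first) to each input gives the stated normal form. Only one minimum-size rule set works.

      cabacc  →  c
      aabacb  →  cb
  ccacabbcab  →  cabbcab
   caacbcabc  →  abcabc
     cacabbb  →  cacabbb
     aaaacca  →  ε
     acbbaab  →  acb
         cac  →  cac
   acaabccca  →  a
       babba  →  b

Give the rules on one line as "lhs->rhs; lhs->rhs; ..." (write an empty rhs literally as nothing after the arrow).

  | cabacc => cacc => caa => c
  | aabacb => bacb => cb
  | ccacabbcab => aacabbcab => cabbcab
  | caacbcabc => ccbcabc => abcabc

aa->; ba->; cc->a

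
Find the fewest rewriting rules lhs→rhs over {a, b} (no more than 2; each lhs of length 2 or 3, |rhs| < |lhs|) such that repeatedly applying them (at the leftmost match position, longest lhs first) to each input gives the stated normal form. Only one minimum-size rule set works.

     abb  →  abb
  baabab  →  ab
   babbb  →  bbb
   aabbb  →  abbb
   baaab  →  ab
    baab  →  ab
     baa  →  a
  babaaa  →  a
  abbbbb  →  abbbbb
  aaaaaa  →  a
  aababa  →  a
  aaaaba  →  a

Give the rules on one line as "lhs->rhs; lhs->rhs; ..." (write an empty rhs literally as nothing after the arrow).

  | abb
  | baabab => abab => ab
  | babbb => bbb
  | aabbb => abbb

aa->a; ba->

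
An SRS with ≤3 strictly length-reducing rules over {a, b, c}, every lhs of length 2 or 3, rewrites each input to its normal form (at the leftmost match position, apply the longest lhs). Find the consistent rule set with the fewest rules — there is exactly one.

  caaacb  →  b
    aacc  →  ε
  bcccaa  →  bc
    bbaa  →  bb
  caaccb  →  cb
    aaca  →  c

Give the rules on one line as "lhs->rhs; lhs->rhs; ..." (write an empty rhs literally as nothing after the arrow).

  | caaacb => caacb => cacb => ccb => b
  | aacc => cc => ε
  | bcccaa => bcaa => bca => bc
  | bbaa => bb

aa->; ca->c; cc->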